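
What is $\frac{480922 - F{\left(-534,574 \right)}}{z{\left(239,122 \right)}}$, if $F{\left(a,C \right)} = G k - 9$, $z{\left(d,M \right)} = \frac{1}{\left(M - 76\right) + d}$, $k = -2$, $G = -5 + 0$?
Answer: $137062485$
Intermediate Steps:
$G = -5$
$z{\left(d,M \right)} = \frac{1}{-76 + M + d}$ ($z{\left(d,M \right)} = \frac{1}{\left(-76 + M\right) + d} = \frac{1}{-76 + M + d}$)
$F{\left(a,C \right)} = 1$ ($F{\left(a,C \right)} = \left(-5\right) \left(-2\right) - 9 = 10 - 9 = 1$)
$\frac{480922 - F{\left(-534,574 \right)}}{z{\left(239,122 \right)}} = \frac{480922 - 1}{\frac{1}{-76 + 122 + 239}} = \frac{480922 - 1}{\frac{1}{285}} = 480921 \frac{1}{\frac{1}{285}} = 480921 \cdot 285 = 137062485$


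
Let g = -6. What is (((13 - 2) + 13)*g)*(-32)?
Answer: 4608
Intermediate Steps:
(((13 - 2) + 13)*g)*(-32) = (((13 - 2) + 13)*(-6))*(-32) = ((11 + 13)*(-6))*(-32) = (24*(-6))*(-32) = -144*(-32) = 4608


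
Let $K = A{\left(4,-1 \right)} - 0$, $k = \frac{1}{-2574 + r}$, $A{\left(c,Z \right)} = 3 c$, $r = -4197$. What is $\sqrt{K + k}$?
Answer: $\frac{\sqrt{550150521}}{6771} \approx 3.4641$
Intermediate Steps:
$k = - \frac{1}{6771}$ ($k = \frac{1}{-2574 - 4197} = \frac{1}{-6771} = - \frac{1}{6771} \approx -0.00014769$)
$K = 12$ ($K = 3 \cdot 4 - 0 = 12 + 0 = 12$)
$\sqrt{K + k} = \sqrt{12 - \frac{1}{6771}} = \sqrt{\frac{81251}{6771}} = \frac{\sqrt{550150521}}{6771}$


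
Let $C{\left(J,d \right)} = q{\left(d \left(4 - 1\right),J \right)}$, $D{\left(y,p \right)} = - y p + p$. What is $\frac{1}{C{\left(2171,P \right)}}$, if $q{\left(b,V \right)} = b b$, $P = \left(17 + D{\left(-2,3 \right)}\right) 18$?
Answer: $\frac{1}{1971216} \approx 5.073 \cdot 10^{-7}$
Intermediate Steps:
$D{\left(y,p \right)} = p - p y$ ($D{\left(y,p \right)} = - p y + p = p - p y$)
$P = 468$ ($P = \left(17 + 3 \left(1 - -2\right)\right) 18 = \left(17 + 3 \left(1 + 2\right)\right) 18 = \left(17 + 3 \cdot 3\right) 18 = \left(17 + 9\right) 18 = 26 \cdot 18 = 468$)
$q{\left(b,V \right)} = b^{2}$
$C{\left(J,d \right)} = 9 d^{2}$ ($C{\left(J,d \right)} = \left(d \left(4 - 1\right)\right)^{2} = \left(d 3\right)^{2} = \left(3 d\right)^{2} = 9 d^{2}$)
$\frac{1}{C{\left(2171,P \right)}} = \frac{1}{9 \cdot 468^{2}} = \frac{1}{9 \cdot 219024} = \frac{1}{1971216}$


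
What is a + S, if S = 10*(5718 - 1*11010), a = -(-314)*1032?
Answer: 271128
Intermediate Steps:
a = 324048 (a = -1*(-324048) = 324048)
S = -52920 (S = 10*(5718 - 11010) = 10*(-5292) = -52920)
a + S = 324048 - 52920 = 271128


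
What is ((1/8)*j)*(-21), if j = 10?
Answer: -105/4 ≈ -26.250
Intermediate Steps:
((1/8)*j)*(-21) = ((1/8)*10)*(-21) = (5/4)*(-21) = -105/4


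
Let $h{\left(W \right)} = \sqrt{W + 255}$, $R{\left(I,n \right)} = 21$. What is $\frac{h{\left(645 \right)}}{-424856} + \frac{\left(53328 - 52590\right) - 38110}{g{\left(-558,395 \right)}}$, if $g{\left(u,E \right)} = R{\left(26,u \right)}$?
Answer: $- \frac{7938859531}{4460988} \approx -1779.6$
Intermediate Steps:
$g{\left(u,E \right)} = 21$
$h{\left(W \right)} = \sqrt{255 + W}$
$\frac{h{\left(645 \right)}}{-424856} + \frac{\left(53328 - 52590\right) - 38110}{g{\left(-558,395 \right)}} = \frac{\sqrt{255 + 645}}{-424856} + \frac{\left(53328 - 52590\right) - 38110}{21} = \sqrt{900} \left(- \frac{1}{424856}\right) + \left(738 - 38110\right) \frac{1}{21} = 30 \left(- \frac{1}{424856}\right) - \frac{37372}{21} = - \frac{15}{212428} - \frac{37372}{21} = - \frac{7938859531}{4460988}$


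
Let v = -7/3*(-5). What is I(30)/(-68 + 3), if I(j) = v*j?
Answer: -70/13 ≈ -5.3846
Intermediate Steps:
v = 35/3 (v = -7*1/3*(-5) = -7/3*(-5) = 35/3 ≈ 11.667)
I(j) = 35*j/3
I(30)/(-68 + 3) = ((35/3)*30)/(-68 + 3) = 350/(-65) = -1/65*350 = -70/13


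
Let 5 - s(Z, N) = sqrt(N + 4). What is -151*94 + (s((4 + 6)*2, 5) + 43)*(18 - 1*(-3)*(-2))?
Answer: -13654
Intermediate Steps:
s(Z, N) = 5 - sqrt(4 + N) (s(Z, N) = 5 - sqrt(N + 4) = 5 - sqrt(4 + N))
-151*94 + (s((4 + 6)*2, 5) + 43)*(18 - 1*(-3)*(-2)) = -151*94 + ((5 - sqrt(4 + 5)) + 43)*(18 - 1*(-3)*(-2)) = -14194 + ((5 - sqrt(9)) + 43)*(18 + 3*(-2)) = -14194 + ((5 - 1*3) + 43)*(18 - 6) = -14194 + ((5 - 3) + 43)*12 = -14194 + (2 + 43)*12 = -14194 + 45*12 = -14194 + 540 = -13654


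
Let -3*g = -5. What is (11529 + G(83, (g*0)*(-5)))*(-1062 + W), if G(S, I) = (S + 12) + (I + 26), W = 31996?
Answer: 360381100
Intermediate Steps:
g = 5/3 (g = -1/3*(-5) = 5/3 ≈ 1.6667)
G(S, I) = 38 + I + S (G(S, I) = (12 + S) + (26 + I) = 38 + I + S)
(11529 + G(83, (g*0)*(-5)))*(-1062 + W) = (11529 + (38 + ((5/3)*0)*(-5) + 83))*(-1062 + 31996) = (11529 + (38 + 0*(-5) + 83))*30934 = (11529 + (38 + 0 + 83))*30934 = (11529 + 121)*30934 = 11650*30934 = 360381100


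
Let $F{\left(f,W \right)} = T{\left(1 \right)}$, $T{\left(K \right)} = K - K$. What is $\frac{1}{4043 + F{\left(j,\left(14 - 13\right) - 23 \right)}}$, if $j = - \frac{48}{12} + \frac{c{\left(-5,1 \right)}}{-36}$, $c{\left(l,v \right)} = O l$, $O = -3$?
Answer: $\frac{1}{4043} \approx 0.00024734$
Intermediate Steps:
$c{\left(l,v \right)} = - 3 l$
$j = - \frac{53}{12}$ ($j = - \frac{48}{12} + \frac{\left(-3\right) \left(-5\right)}{-36} = \left(-48\right) \frac{1}{12} + 15 \left(- \frac{1}{36}\right) = -4 - \frac{5}{12} = - \frac{53}{12} \approx -4.4167$)
$T{\left(K \right)} = 0$
$F{\left(f,W \right)} = 0$
$\frac{1}{4043 + F{\left(j,\left(14 - 13\right) - 23 \right)}} = \frac{1}{4043 + 0} = \frac{1}{4043}$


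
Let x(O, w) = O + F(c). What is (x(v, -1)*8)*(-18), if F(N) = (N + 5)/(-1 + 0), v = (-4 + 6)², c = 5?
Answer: 864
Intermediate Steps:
v = 4 (v = 2² = 4)
F(N) = -5 - N (F(N) = (5 + N)/(-1) = (5 + N)*(-1) = -5 - N)
x(O, w) = -10 + O (x(O, w) = O + (-5 - 1*5) = O + (-5 - 5) = O - 10 = -10 + O)
(x(v, -1)*8)*(-18) = ((-10 + 4)*8)*(-18) = -6*8*(-18) = -48*(-18) = 864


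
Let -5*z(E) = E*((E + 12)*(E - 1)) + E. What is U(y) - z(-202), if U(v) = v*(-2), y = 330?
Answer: -7794642/5 ≈ -1.5589e+6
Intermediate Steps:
z(E) = -E/5 - E*(-1 + E)*(12 + E)/5 (z(E) = -(E*((E + 12)*(E - 1)) + E)/5 = -(E*((12 + E)*(-1 + E)) + E)/5 = -(E*((-1 + E)*(12 + E)) + E)/5 = -(E*(-1 + E)*(12 + E) + E)/5 = -(E + E*(-1 + E)*(12 + E))/5 = -E/5 - E*(-1 + E)*(12 + E)/5)
U(v) = -2*v
U(y) - z(-202) = -2*330 - (-202)*(11 - 1*(-202)² - 11*(-202))/5 = -660 - (-202)*(11 - 1*40804 + 2222)/5 = -660 - (-202)*(11 - 40804 + 2222)/5 = -660 - (-202)*(-38571)/5 = -660 - 1*7791342/5 = -660 - 7791342/5 = -7794642/5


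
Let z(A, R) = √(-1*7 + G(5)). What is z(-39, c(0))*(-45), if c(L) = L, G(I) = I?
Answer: -45*I*√2 ≈ -63.64*I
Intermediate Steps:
z(A, R) = I*√2 (z(A, R) = √(-1*7 + 5) = √(-7 + 5) = √(-2) = I*√2)
z(-39, c(0))*(-45) = (I*√2)*(-45) = -45*I*√2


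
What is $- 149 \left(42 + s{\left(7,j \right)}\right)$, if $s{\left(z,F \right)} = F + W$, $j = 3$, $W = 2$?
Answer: $-7003$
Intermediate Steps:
$s{\left(z,F \right)} = 2 + F$ ($s{\left(z,F \right)} = F + 2 = 2 + F$)
$- 149 \left(42 + s{\left(7,j \right)}\right) = - 149 \left(42 + \left(2 + 3\right)\right) = - 149 \left(42 + 5\right) = \left(-149\right) 47 = -7003$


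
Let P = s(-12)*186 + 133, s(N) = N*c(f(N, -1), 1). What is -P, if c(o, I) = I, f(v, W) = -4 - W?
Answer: 2099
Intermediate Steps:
s(N) = N (s(N) = N*1 = N)
P = -2099 (P = -12*186 + 133 = -2232 + 133 = -2099)
-P = -1*(-2099) = 2099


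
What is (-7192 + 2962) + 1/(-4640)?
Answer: -19627201/4640 ≈ -4230.0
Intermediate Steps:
(-7192 + 2962) + 1/(-4640) = -4230 - 1/4640 = -19627201/4640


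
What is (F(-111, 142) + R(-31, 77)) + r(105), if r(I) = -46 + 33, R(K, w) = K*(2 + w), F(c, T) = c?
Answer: -2573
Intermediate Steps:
r(I) = -13
(F(-111, 142) + R(-31, 77)) + r(105) = (-111 - 31*(2 + 77)) - 13 = (-111 - 31*79) - 13 = (-111 - 2449) - 13 = -2560 - 13 = -2573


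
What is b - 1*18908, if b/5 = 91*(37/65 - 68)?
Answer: -49589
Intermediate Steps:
b = -30681 (b = 5*(91*(37/65 - 68)) = 5*(91*(-4383/65)) = 5*(-30681/5) = -30681)
b - 1*18908 = -30681 - 1*18908 = -30681 - 18908 = -49589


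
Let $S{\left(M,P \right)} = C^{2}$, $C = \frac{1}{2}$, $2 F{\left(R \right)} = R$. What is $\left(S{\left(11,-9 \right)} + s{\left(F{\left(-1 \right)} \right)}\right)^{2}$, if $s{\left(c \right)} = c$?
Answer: $\frac{1}{16} \approx 0.0625$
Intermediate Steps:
$F{\left(R \right)} = \frac{R}{2}$
$C = \frac{1}{2} \approx 0.5$
$S{\left(M,P \right)} = \frac{1}{4}$ ($S{\left(M,P \right)} = \left(\frac{1}{2}\right)^{2} = \frac{1}{4}$)
$\left(S{\left(11,-9 \right)} + s{\left(F{\left(-1 \right)} \right)}\right)^{2} = \left(\frac{1}{4} + \frac{1}{2} \left(-1\right)\right)^{2} = \left(\frac{1}{4} - \frac{1}{2}\right)^{2} = \left(- \frac{1}{4}\right)^{2} = \frac{1}{16}$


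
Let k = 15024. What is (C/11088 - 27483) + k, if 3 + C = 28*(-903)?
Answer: -46056893/3696 ≈ -12461.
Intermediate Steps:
C = -25287 (C = -3 + 28*(-903) = -3 - 25284 = -25287)
(C/11088 - 27483) + k = (-25287/11088 - 27483) + 15024 = (-25287*1/11088 - 27483) + 15024 = (-8429/3696 - 27483) + 15024 = -101585597/3696 + 15024 = -46056893/3696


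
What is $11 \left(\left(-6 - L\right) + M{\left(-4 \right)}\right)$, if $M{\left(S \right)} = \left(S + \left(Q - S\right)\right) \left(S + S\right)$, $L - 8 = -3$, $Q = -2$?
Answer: $55$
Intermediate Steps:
$L = 5$ ($L = 8 - 3 = 5$)
$M{\left(S \right)} = - 4 S$ ($M{\left(S \right)} = \left(S - \left(2 + S\right)\right) \left(S + S\right) = - 2 \cdot 2 S = - 4 S$)
$11 \left(\left(-6 - L\right) + M{\left(-4 \right)}\right) = 11 \left(\left(-6 - 5\right) - -16\right) = 11 \left(\left(-6 - 5\right) + 16\right) = 11 \left(-11 + 16\right) = 11 \cdot 5 = 55$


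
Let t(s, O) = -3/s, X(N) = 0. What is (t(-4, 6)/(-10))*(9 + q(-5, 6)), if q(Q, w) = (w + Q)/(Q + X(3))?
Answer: -33/50 ≈ -0.66000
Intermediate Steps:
q(Q, w) = (Q + w)/Q (q(Q, w) = (w + Q)/(Q + 0) = (Q + w)/Q)
(t(-4, 6)/(-10))*(9 + q(-5, 6)) = (-3/(-4)/(-10))*(9 + (-5 + 6)/(-5)) = (-3*(-¼)*(-⅒))*(9 - ⅕*1) = ((¾)*(-⅒))*(9 - ⅕) = -3/40*44/5 = -33/50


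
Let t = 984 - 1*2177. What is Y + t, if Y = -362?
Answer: -1555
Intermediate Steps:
t = -1193 (t = 984 - 2177 = -1193)
Y + t = -362 - 1193 = -1555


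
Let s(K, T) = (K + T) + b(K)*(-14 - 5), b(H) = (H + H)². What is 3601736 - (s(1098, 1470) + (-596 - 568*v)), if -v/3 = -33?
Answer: 95281900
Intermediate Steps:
v = 99 (v = -3*(-33) = 99)
b(H) = 4*H² (b(H) = (2*H)² = 4*H²)
s(K, T) = K + T - 76*K² (s(K, T) = (K + T) + (4*K²)*(-14 - 5) = (K + T) + (4*K²)*(-19) = (K + T) - 76*K² = K + T - 76*K²)
3601736 - (s(1098, 1470) + (-596 - 568*v)) = 3601736 - ((1098 + 1470 - 76*1098²) + (-596 - 568*99)) = 3601736 - ((1098 + 1470 - 76*1205604) + (-596 - 56232)) = 3601736 - ((1098 + 1470 - 91625904) - 56828) = 3601736 - (-91623336 - 56828) = 3601736 - 1*(-91680164) = 3601736 + 91680164 = 95281900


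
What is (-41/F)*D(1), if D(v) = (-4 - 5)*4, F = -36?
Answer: -41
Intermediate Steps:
D(v) = -36 (D(v) = -9*4 = -36)
(-41/F)*D(1) = -41/(-36)*(-36) = -41*(-1/36)*(-36) = (41/36)*(-36) = -41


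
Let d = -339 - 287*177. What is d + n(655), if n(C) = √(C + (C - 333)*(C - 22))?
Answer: -51138 + √204481 ≈ -50686.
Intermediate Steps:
n(C) = √(C + (-333 + C)*(-22 + C))
d = -51138 (d = -339 - 50799 = -51138)
d + n(655) = -51138 + √(7326 + 655² - 354*655) = -51138 + √(7326 + 429025 - 231870) = -51138 + √204481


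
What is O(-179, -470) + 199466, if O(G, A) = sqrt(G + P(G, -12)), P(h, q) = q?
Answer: 199466 + I*sqrt(191) ≈ 1.9947e+5 + 13.82*I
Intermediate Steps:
O(G, A) = sqrt(-12 + G) (O(G, A) = sqrt(G - 12) = sqrt(-12 + G))
O(-179, -470) + 199466 = sqrt(-12 - 179) + 199466 = sqrt(-191) + 199466 = I*sqrt(191) + 199466 = 199466 + I*sqrt(191)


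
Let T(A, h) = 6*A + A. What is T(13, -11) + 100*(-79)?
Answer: -7809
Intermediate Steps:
T(A, h) = 7*A
T(13, -11) + 100*(-79) = 7*13 + 100*(-79) = 91 - 7900 = -7809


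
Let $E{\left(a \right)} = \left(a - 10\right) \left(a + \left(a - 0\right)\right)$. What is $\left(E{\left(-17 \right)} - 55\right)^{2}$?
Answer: $744769$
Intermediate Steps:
$E{\left(a \right)} = 2 a \left(-10 + a\right)$ ($E{\left(a \right)} = \left(-10 + a\right) \left(a + \left(a + 0\right)\right) = \left(-10 + a\right) \left(a + a\right) = \left(-10 + a\right) 2 a = 2 a \left(-10 + a\right)$)
$\left(E{\left(-17 \right)} - 55\right)^{2} = \left(2 \left(-17\right) \left(-10 - 17\right) - 55\right)^{2} = \left(2 \left(-17\right) \left(-27\right) - 55\right)^{2} = \left(918 - 55\right)^{2} = 863^{2} = 744769$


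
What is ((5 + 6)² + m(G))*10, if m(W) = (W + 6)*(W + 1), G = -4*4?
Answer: 2710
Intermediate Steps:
G = -16
m(W) = (1 + W)*(6 + W) (m(W) = (6 + W)*(1 + W) = (1 + W)*(6 + W))
((5 + 6)² + m(G))*10 = ((5 + 6)² + (6 + (-16)² + 7*(-16)))*10 = (11² + (6 + 256 - 112))*10 = (121 + 150)*10 = 271*10 = 2710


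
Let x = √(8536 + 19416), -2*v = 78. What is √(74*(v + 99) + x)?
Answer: 2*√(1110 + √1747) ≈ 67.876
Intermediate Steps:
v = -39 (v = -½*78 = -39)
x = 4*√1747 (x = √27952 = 4*√1747 ≈ 167.19)
√(74*(v + 99) + x) = √(74*(-39 + 99) + 4*√1747) = √(74*60 + 4*√1747) = √(4440 + 4*√1747)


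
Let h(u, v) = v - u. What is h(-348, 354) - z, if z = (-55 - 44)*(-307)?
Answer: -29691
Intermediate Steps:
z = 30393 (z = -99*(-307) = 30393)
h(-348, 354) - z = (354 - 1*(-348)) - 1*30393 = (354 + 348) - 30393 = 702 - 30393 = -29691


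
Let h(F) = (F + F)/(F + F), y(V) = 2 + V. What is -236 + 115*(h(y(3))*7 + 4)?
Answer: 1029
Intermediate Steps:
h(F) = 1 (h(F) = (2*F)/((2*F)) = (2*F)*(1/(2*F)) = 1)
-236 + 115*(h(y(3))*7 + 4) = -236 + 115*(1*7 + 4) = -236 + 115*(7 + 4) = -236 + 115*11 = -236 + 1265 = 1029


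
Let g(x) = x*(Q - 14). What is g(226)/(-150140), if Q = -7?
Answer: 2373/75070 ≈ 0.031610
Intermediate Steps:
g(x) = -21*x (g(x) = x*(-7 - 14) = x*(-21) = -21*x)
g(226)/(-150140) = -21*226/(-150140) = -4746*(-1/150140) = 2373/75070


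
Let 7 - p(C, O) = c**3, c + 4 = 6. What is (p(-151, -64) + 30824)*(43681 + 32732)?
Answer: 2355277899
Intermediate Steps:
c = 2 (c = -4 + 6 = 2)
p(C, O) = -1 (p(C, O) = 7 - 1*2**3 = 7 - 1*8 = 7 - 8 = -1)
(p(-151, -64) + 30824)*(43681 + 32732) = (-1 + 30824)*(43681 + 32732) = 30823*76413 = 2355277899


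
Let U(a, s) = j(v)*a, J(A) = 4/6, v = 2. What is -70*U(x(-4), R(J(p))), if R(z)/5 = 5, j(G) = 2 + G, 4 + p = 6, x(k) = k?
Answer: 1120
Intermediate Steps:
p = 2 (p = -4 + 6 = 2)
J(A) = 2/3 (J(A) = 4*(1/6) = 2/3)
R(z) = 25 (R(z) = 5*5 = 25)
U(a, s) = 4*a (U(a, s) = (2 + 2)*a = 4*a)
-70*U(x(-4), R(J(p))) = -280*(-4) = -70*(-16) = 1120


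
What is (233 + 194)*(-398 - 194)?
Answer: -252784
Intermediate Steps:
(233 + 194)*(-398 - 194) = 427*(-592) = -252784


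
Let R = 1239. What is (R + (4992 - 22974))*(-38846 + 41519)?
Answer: -44754039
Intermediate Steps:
(R + (4992 - 22974))*(-38846 + 41519) = (1239 + (4992 - 22974))*(-38846 + 41519) = (1239 - 17982)*2673 = -16743*2673 = -44754039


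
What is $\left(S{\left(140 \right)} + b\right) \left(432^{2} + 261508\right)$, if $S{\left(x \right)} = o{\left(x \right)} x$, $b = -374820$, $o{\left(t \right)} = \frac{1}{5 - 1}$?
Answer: $-167953151620$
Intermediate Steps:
$o{\left(t \right)} = \frac{1}{4}$
$S{\left(x \right)} = \frac{x}{4}$
$\left(S{\left(140 \right)} + b\right) \left(432^{2} + 261508\right) = \left(\frac{1}{4} \cdot 140 - 374820\right) \left(432^{2} + 261508\right) = \left(35 - 374820\right) \left(186624 + 261508\right) = \left(-374785\right) 448132 = -167953151620$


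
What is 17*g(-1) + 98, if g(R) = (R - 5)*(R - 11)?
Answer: 1322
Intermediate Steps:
g(R) = (-11 + R)*(-5 + R) (g(R) = (-5 + R)*(-11 + R) = (-11 + R)*(-5 + R))
17*g(-1) + 98 = 17*(55 + (-1)² - 16*(-1)) + 98 = 17*(55 + 1 + 16) + 98 = 17*72 + 98 = 1224 + 98 = 1322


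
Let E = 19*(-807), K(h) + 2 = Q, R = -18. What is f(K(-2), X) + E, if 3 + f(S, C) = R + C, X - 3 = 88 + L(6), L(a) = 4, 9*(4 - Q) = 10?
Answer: -15259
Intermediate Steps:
Q = 26/9 (Q = 4 - 1/9*10 = 4 - 10/9 = 26/9 ≈ 2.8889)
K(h) = 8/9 (K(h) = -2 + 26/9 = 8/9)
E = -15333
X = 95 (X = 3 + (88 + 4) = 3 + 92 = 95)
f(S, C) = -21 + C (f(S, C) = -3 + (-18 + C) = -21 + C)
f(K(-2), X) + E = (-21 + 95) - 15333 = 74 - 15333 = -15259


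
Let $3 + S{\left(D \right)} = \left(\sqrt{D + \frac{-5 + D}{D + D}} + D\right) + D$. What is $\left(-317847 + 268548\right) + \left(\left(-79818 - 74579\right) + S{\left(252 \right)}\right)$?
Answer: $-203195 + \frac{\sqrt{1781570}}{84} \approx -2.0318 \cdot 10^{5}$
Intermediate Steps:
$S{\left(D \right)} = -3 + \sqrt{D + \frac{-5 + D}{2 D}} + 2 D$ ($S{\left(D \right)} = -3 + \left(\left(\sqrt{D + \frac{-5 + D}{D + D}} + D\right) + D\right) = -3 + \left(\left(\sqrt{D + \frac{-5 + D}{2 D}} + D\right) + D\right) = -3 + \left(\left(D + \sqrt{D + \frac{-5 + D}{2 D}}\right) + D\right) = -3 + \left(\sqrt{D + \frac{-5 + D}{2 D}} + 2 D\right) = -3 + \sqrt{D + \frac{-5 + D}{2 D}} + 2 D$)
$\left(-317847 + 268548\right) + \left(\left(-79818 - 74579\right) + S{\left(252 \right)}\right) = \left(-317847 + 268548\right) + \left(\left(-79818 - 74579\right) + \left(-3 + \frac{\sqrt{2 - \frac{10}{252} + 4 \cdot 252}}{2} + 2 \cdot 252\right)\right) = -49299 - \left(153896 - \frac{\sqrt{2 - \frac{5}{126} + 1008}}{2}\right) = -49299 - \left(153896 - \frac{\sqrt{1781570}}{84}\right) = -203195 + \frac{\sqrt{1781570}}{84}$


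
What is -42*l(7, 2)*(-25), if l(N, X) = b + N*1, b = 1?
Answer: 8400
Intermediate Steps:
l(N, X) = 1 + N (l(N, X) = 1 + N*1 = 1 + N)
-42*l(7, 2)*(-25) = -42*(1 + 7)*(-25) = -42*8*(-25) = -336*(-25) = 8400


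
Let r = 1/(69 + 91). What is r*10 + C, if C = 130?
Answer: 2081/16 ≈ 130.06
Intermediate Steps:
r = 1/160 ≈ 0.0062500
r*10 + C = (1/160)*10 + 130 = 1/16 + 130 = 2081/16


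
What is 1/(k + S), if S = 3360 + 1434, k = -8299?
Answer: -1/3505 ≈ -0.00028531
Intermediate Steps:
S = 4794
1/(k + S) = 1/(-8299 + 4794) = 1/(-3505) = -1/3505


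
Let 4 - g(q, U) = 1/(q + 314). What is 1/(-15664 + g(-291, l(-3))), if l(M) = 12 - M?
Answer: -23/360181 ≈ -6.3857e-5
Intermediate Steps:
g(q, U) = 4 - 1/(314 + q) (g(q, U) = 4 - 1/(q + 314) = 4 - 1/(314 + q))
1/(-15664 + g(-291, l(-3))) = 1/(-15664 + (1255 + 4*(-291))/(314 - 291)) = 1/(-15664 + (1255 - 1164)/23) = 1/(-15664 + (1/23)*91) = 1/(-15664 + 91/23) = 1/(-360181/23) = -23/360181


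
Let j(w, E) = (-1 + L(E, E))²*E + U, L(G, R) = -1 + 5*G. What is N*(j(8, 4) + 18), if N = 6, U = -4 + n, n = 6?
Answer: 7896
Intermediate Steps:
U = 2 (U = -4 + 6 = 2)
j(w, E) = 2 + E*(-2 + 5*E)² (j(w, E) = (-1 + (-1 + 5*E))²*E + 2 = (-2 + 5*E)²*E + 2 = E*(-2 + 5*E)² + 2 = 2 + E*(-2 + 5*E)²)
N*(j(8, 4) + 18) = 6*((2 + 4*(-2 + 5*4)²) + 18) = 6*((2 + 4*(-2 + 20)²) + 18) = 6*((2 + 4*18²) + 18) = 6*((2 + 4*324) + 18) = 6*((2 + 1296) + 18) = 6*(1298 + 18) = 6*1316 = 7896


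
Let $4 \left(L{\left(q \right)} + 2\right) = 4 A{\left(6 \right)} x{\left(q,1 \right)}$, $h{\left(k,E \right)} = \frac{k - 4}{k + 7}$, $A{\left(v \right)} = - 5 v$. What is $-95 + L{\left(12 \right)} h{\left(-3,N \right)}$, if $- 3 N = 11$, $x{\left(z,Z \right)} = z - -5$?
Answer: $801$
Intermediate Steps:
$x{\left(z,Z \right)} = 5 + z$ ($x{\left(z,Z \right)} = z + 5 = 5 + z$)
$N = - \frac{11}{3}$ ($N = \left(- \frac{1}{3}\right) 11 = - \frac{11}{3} \approx -3.6667$)
$h{\left(k,E \right)} = \frac{-4 + k}{7 + k}$
$L{\left(q \right)} = -152 - 30 q$ ($L{\left(q \right)} = -2 + \frac{4 \left(\left(-5\right) 6\right) \left(5 + q\right)}{4} = -2 + \frac{4 \left(-30\right) \left(5 + q\right)}{4} = -2 + \frac{\left(-120\right) \left(5 + q\right)}{4} = -2 + \frac{-600 - 120 q}{4} = -2 - \left(150 + 30 q\right) = -152 - 30 q$)
$-95 + L{\left(12 \right)} h{\left(-3,N \right)} = -95 + \left(-152 - 360\right) \frac{-4 - 3}{7 - 3} = -95 + \left(-152 - 360\right) \frac{1}{4} \left(-7\right) = -95 - 512 \cdot \frac{1}{4} \left(-7\right) = -95 - -896 = -95 + 896 = 801$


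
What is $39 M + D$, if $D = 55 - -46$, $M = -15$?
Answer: $-484$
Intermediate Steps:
$D = 101$ ($D = 55 + 46 = 101$)
$39 M + D = 39 \left(-15\right) + 101 = -585 + 101 = -484$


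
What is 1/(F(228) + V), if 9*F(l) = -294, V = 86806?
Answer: 3/260320 ≈ 1.1524e-5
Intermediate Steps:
F(l) = -98/3 (F(l) = (⅑)*(-294) = -98/3)
1/(F(228) + V) = 1/(-98/3 + 86806) = 1/(260320/3) = 3/260320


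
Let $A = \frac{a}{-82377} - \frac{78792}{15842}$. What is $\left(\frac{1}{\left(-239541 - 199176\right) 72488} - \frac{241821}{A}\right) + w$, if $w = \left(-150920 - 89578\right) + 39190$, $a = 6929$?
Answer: $- \frac{16109741023593644739694397}{104952312467470192296} \approx -1.535 \cdot 10^{5}$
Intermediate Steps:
$A = - \frac{3300208901}{652508217}$ ($A = \frac{6929}{-82377} - \frac{78792}{15842} = 6929 \left(- \frac{1}{82377}\right) - \frac{39396}{7921} = - \frac{6929}{82377} - \frac{39396}{7921} = - \frac{3300208901}{652508217} \approx -5.0577$)
$w = -201308$ ($w = -240498 + 39190 = -201308$)
$\left(\frac{1}{\left(-239541 - 199176\right) 72488} - \frac{241821}{A}\right) + w = \left(\frac{1}{\left(-239541 - 199176\right) 72488} - \frac{241821}{- \frac{3300208901}{652508217}}\right) - 201308 = \left(\frac{1}{-438717} \cdot \frac{1}{72488} - - \frac{157790189543157}{3300208901}\right) - 201308 = \left(\left(- \frac{1}{438717}\right) \frac{1}{72488} + \frac{157790189543157}{3300208901}\right) - 201308 = \left(- \frac{1}{31801717896} + \frac{157790189543157}{3300208901}\right) - 201308 = \frac{5017999094607844731028771}{104952312467470192296} - 201308 = - \frac{16109741023593644739694397}{104952312467470192296}$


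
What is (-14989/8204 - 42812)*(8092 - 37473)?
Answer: 10319918679697/8204 ≈ 1.2579e+9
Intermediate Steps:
(-14989/8204 - 42812)*(8092 - 37473) = (-14989*1/8204 - 42812)*(-29381) = (-14989/8204 - 42812)*(-29381) = -351244637/8204*(-29381) = 10319918679697/8204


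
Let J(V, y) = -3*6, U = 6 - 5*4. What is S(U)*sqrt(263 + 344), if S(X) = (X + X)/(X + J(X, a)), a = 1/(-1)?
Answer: 7*sqrt(607)/8 ≈ 21.558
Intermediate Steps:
U = -14 (U = 6 - 20 = -14)
a = -1
J(V, y) = -18
S(X) = 2*X/(-18 + X) (S(X) = (X + X)/(X - 18) = (2*X)/(-18 + X) = 2*X/(-18 + X))
S(U)*sqrt(263 + 344) = (2*(-14)/(-18 - 14))*sqrt(263 + 344) = (2*(-14)/(-32))*sqrt(607) = (2*(-14)*(-1/32))*sqrt(607) = 7*sqrt(607)/8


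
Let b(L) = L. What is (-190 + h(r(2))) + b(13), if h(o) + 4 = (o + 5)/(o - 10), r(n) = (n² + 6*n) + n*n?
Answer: -357/2 ≈ -178.50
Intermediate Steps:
r(n) = 2*n² + 6*n (r(n) = (n² + 6*n) + n² = 2*n² + 6*n)
h(o) = -4 + (5 + o)/(-10 + o) (h(o) = -4 + (o + 5)/(o - 10) = -4 + (5 + o)/(-10 + o))
(-190 + h(r(2))) + b(13) = (-190 + 3*(15 - 2*2*(3 + 2))/(-10 + 2*2*(3 + 2))) + 13 = (-190 + 3*(15 - 2*2*5)/(-10 + 2*2*5)) + 13 = (-190 + 3*(15 - 1*20)/(-10 + 20)) + 13 = (-190 + 3*(15 - 20)/10) + 13 = (-190 + 3*(⅒)*(-5)) + 13 = (-190 - 3/2) + 13 = -383/2 + 13 = -357/2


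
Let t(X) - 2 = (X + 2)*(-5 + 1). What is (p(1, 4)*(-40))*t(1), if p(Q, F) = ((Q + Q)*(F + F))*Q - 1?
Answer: 6000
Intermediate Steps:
p(Q, F) = -1 + 4*F*Q² (p(Q, F) = ((2*Q)*(2*F))*Q - 1 = (4*F*Q)*Q - 1 = 4*F*Q² - 1 = -1 + 4*F*Q²)
t(X) = -6 - 4*X (t(X) = 2 + (X + 2)*(-5 + 1) = 2 + (2 + X)*(-4) = 2 + (-8 - 4*X) = -6 - 4*X)
(p(1, 4)*(-40))*t(1) = ((-1 + 4*4*1²)*(-40))*(-6 - 4*1) = ((-1 + 4*4*1)*(-40))*(-6 - 4) = ((-1 + 16)*(-40))*(-10) = (15*(-40))*(-10) = -600*(-10) = 6000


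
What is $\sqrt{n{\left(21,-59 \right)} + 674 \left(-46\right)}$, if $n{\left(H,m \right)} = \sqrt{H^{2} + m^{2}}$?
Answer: $\sqrt{-31004 + \sqrt{3922}} \approx 175.9 i$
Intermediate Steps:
$\sqrt{n{\left(21,-59 \right)} + 674 \left(-46\right)} = \sqrt{\sqrt{21^{2} + \left(-59\right)^{2}} + 674 \left(-46\right)} = \sqrt{\sqrt{441 + 3481} - 31004} = \sqrt{\sqrt{3922} - 31004} = \sqrt{-31004 + \sqrt{3922}}$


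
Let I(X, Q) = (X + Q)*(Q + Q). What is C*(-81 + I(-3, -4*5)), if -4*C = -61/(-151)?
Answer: -51179/604 ≈ -84.733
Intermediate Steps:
C = -61/604 (C = -(-61)/(4*(-151)) = -(-61)*(-1)/(4*151) = -¼*61/151 = -61/604 ≈ -0.10099)
I(X, Q) = 2*Q*(Q + X) (I(X, Q) = (Q + X)*(2*Q) = 2*Q*(Q + X))
C*(-81 + I(-3, -4*5)) = -61*(-81 + 2*(-4*5)*(-4*5 - 3))/604 = -61*(-81 + 2*(-20)*(-20 - 3))/604 = -61*(-81 + 2*(-20)*(-23))/604 = -61*(-81 + 920)/604 = -61/604*839 = -51179/604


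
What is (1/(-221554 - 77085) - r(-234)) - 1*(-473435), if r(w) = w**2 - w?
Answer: 124963996354/298639 ≈ 4.1845e+5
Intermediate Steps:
(1/(-221554 - 77085) - r(-234)) - 1*(-473435) = (1/(-221554 - 77085) - (-234)*(-1 - 234)) - 1*(-473435) = (1/(-298639) - (-234)*(-235)) + 473435 = (-1/298639 - 1*54990) + 473435 = (-1/298639 - 54990) + 473435 = -16422158611/298639 + 473435 = 124963996354/298639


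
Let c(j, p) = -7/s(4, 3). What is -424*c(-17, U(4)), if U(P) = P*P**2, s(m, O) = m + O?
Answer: 424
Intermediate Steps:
s(m, O) = O + m
U(P) = P**3
c(j, p) = -1 (c(j, p) = -7/(3 + 4) = -7/7 = -7*1/7 = -1)
-424*c(-17, U(4)) = -424*(-1) = 424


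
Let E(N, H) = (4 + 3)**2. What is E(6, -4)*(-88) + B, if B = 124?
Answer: -4188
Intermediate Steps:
E(N, H) = 49 (E(N, H) = 7**2 = 49)
E(6, -4)*(-88) + B = 49*(-88) + 124 = -4312 + 124 = -4188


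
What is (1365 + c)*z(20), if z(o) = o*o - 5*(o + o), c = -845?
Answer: 104000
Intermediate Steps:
z(o) = o**2 - 10*o
(1365 + c)*z(20) = (1365 - 845)*(20*(-10 + 20)) = 520*(20*10) = 520*200 = 104000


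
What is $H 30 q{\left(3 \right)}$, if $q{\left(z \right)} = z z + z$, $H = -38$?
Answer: $-13680$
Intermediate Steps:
$q{\left(z \right)} = z + z^{2}$ ($q{\left(z \right)} = z^{2} + z = z + z^{2}$)
$H 30 q{\left(3 \right)} = \left(-38\right) 30 \cdot 3 \left(1 + 3\right) = - 1140 \cdot 3 \cdot 4 = \left(-1140\right) 12 = -13680$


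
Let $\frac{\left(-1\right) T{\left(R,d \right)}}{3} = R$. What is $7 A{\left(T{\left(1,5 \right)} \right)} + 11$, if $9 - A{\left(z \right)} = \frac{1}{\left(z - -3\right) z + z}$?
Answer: $\frac{229}{3} \approx 76.333$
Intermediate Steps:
$T{\left(R,d \right)} = - 3 R$
$A{\left(z \right)} = 9 - \frac{1}{z + z \left(3 + z\right)}$ ($A{\left(z \right)} = 9 - \frac{1}{\left(z - -3\right) z + z} = 9 - \frac{1}{\left(z + 3\right) z + z} = 9 - \frac{1}{\left(3 + z\right) z + z} = 9 - \frac{1}{z \left(3 + z\right) + z} = 9 - \frac{1}{z + z \left(3 + z\right)}$)
$7 A{\left(T{\left(1,5 \right)} \right)} + 11 = 7 \frac{-1 + 9 \left(\left(-3\right) 1\right)^{2} + 36 \left(\left(-3\right) 1\right)}{\left(-3\right) 1 \left(4 - 3\right)} + 11 = 7 \frac{-1 + 9 \left(-3\right)^{2} + 36 \left(-3\right)}{\left(-3\right) \left(4 - 3\right)} + 11 = 7 \left(- \frac{-1 + 9 \cdot 9 - 108}{3 \cdot 1}\right) + 11 = 7 \left(\left(- \frac{1}{3}\right) 1 \left(-1 + 81 - 108\right)\right) + 11 = 7 \left(\left(- \frac{1}{3}\right) 1 \left(-28\right)\right) + 11 = 7 \cdot \frac{28}{3} + 11 = \frac{196}{3} + 11 = \frac{229}{3}$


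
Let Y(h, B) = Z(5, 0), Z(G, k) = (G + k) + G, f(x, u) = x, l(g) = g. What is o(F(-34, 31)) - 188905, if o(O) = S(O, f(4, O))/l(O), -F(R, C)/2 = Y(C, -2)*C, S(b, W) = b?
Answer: -188904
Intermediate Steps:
Z(G, k) = k + 2*G
Y(h, B) = 10 (Y(h, B) = 0 + 2*5 = 0 + 10 = 10)
F(R, C) = -20*C
o(O) = 1 (o(O) = O/O = 1)
o(F(-34, 31)) - 188905 = 1 - 188905 = -188904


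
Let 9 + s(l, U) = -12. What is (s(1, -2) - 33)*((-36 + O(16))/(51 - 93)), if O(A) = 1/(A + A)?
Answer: -10359/224 ≈ -46.246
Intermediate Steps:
s(l, U) = -21 (s(l, U) = -9 - 12 = -21)
O(A) = 1/(2*A)
(s(1, -2) - 33)*((-36 + O(16))/(51 - 93)) = (-21 - 33)*((-36 + (½)/16)/(51 - 93)) = -54*(-36 + (½)*(1/16))/(-42) = -54*(-36 + 1/32)*(-1)/42 = -(-31077)*(-1)/(16*42) = -54*1151/1344 = -10359/224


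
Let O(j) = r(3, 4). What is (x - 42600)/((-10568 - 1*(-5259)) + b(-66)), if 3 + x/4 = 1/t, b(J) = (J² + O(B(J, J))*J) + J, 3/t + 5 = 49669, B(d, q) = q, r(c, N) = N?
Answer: -70820/3849 ≈ -18.400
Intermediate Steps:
O(j) = 4
t = 3/49664 (t = 3/(-5 + 49669) = 3/49664 ≈ 6.0406e-5)
b(J) = J² + 5*J (b(J) = (J² + 4*J) + J = J² + 5*J)
x = 198620/3 (x = -12 + 4/(3/49664) = -12 + 4*(49664/3) = -12 + 198656/3 = 198620/3 ≈ 66207.)
(x - 42600)/((-10568 - 1*(-5259)) + b(-66)) = (198620/3 - 42600)/((-10568 - 1*(-5259)) - 66*(5 - 66)) = 70820/(3*((-10568 + 5259) - 66*(-61))) = 70820/(3*(-5309 + 4026)) = (70820/3)/(-1283) = (70820/3)*(-1/1283) = -70820/3849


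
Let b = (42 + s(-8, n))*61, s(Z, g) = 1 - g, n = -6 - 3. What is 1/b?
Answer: 1/3172 ≈ 0.00031526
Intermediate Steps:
n = -9
b = 3172 (b = (42 + (1 - 1*(-9)))*61 = (42 + (1 + 9))*61 = (42 + 10)*61 = 52*61 = 3172)
1/b = 1/3172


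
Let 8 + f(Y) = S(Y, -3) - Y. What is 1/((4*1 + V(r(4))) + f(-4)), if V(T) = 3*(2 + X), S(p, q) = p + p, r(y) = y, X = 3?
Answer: ⅐ ≈ 0.14286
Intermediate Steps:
S(p, q) = 2*p
V(T) = 15 (V(T) = 3*(2 + 3) = 3*5 = 15)
f(Y) = -8 + Y (f(Y) = -8 + (2*Y - Y) = -8 + Y)
1/((4*1 + V(r(4))) + f(-4)) = 1/((4*1 + 15) + (-8 - 4)) = 1/((4 + 15) - 12) = 1/(19 - 12) = 1/7 = ⅐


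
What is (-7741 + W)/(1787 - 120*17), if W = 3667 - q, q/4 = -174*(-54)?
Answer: 41658/253 ≈ 164.66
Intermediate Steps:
q = 37584 (q = 4*(-174*(-54)) = 4*9396 = 37584)
W = -33917 (W = 3667 - 1*37584 = 3667 - 37584 = -33917)
(-7741 + W)/(1787 - 120*17) = (-7741 - 33917)/(1787 - 120*17) = -41658/(1787 - 2040) = -41658/(-253) = -41658*(-1/253) = 41658/253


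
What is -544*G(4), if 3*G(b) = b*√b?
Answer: -4352/3 ≈ -1450.7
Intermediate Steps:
G(b) = b^(3/2)/3 (G(b) = (b*√b)/3 = b^(3/2)/3)
-544*G(4) = -544*4^(3/2)/3 = -544*8/3 = -4352/3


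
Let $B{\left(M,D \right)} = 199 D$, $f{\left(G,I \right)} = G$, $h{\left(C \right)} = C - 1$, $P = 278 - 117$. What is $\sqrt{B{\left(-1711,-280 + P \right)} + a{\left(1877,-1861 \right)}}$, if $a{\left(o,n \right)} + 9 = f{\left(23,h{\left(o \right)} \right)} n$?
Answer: $7 i \sqrt{1357} \approx 257.86 i$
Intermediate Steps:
$P = 161$
$h{\left(C \right)} = -1 + C$
$a{\left(o,n \right)} = -9 + 23 n$
$\sqrt{B{\left(-1711,-280 + P \right)} + a{\left(1877,-1861 \right)}} = \sqrt{199 \left(-280 + 161\right) + \left(-9 + 23 \left(-1861\right)\right)} = \sqrt{199 \left(-119\right) - 42812} = \sqrt{-23681 - 42812} = \sqrt{-66493} = 7 i \sqrt{1357}$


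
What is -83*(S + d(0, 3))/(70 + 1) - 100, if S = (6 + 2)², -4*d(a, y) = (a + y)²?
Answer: -48901/284 ≈ -172.19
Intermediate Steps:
d(a, y) = -(a + y)²/4
S = 64 (S = 8² = 64)
-83*(S + d(0, 3))/(70 + 1) - 100 = -83*(64 - (0 + 3)²/4)/(70 + 1) - 100 = -83*(64 - ¼*3²)/71 - 100 = -83*(64 - ¼*9)/71 - 100 = -83*(64 - 9/4)/71 - 100 = -20501/(4*71) - 100 = -83*247/284 - 100 = -20501/284 - 100 = -48901/284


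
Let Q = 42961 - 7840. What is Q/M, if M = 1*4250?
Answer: 35121/4250 ≈ 8.2638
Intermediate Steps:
Q = 35121
M = 4250
Q/M = 35121/4250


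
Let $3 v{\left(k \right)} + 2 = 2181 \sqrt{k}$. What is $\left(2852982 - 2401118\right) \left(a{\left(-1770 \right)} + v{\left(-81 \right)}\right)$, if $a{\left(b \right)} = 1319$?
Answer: $\frac{1787122120}{3} + 2956546152 i \approx 5.9571 \cdot 10^{8} + 2.9565 \cdot 10^{9} i$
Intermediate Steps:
$v{\left(k \right)} = - \frac{2}{3} + 727 \sqrt{k}$ ($v{\left(k \right)} = - \frac{2}{3} + \frac{2181 \sqrt{k}}{3} = - \frac{2}{3} + 727 \sqrt{k}$)
$\left(2852982 - 2401118\right) \left(a{\left(-1770 \right)} + v{\left(-81 \right)}\right) = \left(2852982 - 2401118\right) \left(1319 - \left(\frac{2}{3} - 727 \sqrt{-81}\right)\right) = 451864 \left(1319 - \left(\frac{2}{3} - 727 \cdot 9 i\right)\right) = 451864 \left(1319 - \left(\frac{2}{3} - 6543 i\right)\right) = 451864 \left(\frac{3955}{3} + 6543 i\right) = \frac{1787122120}{3} + 2956546152 i$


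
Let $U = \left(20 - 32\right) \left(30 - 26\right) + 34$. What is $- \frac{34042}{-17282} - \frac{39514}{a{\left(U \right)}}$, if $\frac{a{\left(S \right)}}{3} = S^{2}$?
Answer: $- \frac{165716063}{2540454} \approx -65.231$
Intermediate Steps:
$U = -14$ ($U = \left(-12\right) 4 + 34 = -48 + 34 = -14$)
$a{\left(S \right)} = 3 S^{2}$
$- \frac{34042}{-17282} - \frac{39514}{a{\left(U \right)}} = - \frac{34042}{-17282} - \frac{39514}{3 \left(-14\right)^{2}} = \left(-34042\right) \left(- \frac{1}{17282}\right) - \frac{39514}{3 \cdot 196} = \frac{17021}{8641} - \frac{39514}{588} = \frac{17021}{8641} - \frac{19757}{294} = - \frac{165716063}{2540454}$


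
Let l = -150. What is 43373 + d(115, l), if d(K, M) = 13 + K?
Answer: 43501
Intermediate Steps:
43373 + d(115, l) = 43373 + (13 + 115) = 43373 + 128 = 43501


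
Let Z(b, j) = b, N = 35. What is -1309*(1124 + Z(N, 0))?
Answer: -1517131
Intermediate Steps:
-1309*(1124 + Z(N, 0)) = -1309*(1124 + 35) = -1309*1159 = -1517131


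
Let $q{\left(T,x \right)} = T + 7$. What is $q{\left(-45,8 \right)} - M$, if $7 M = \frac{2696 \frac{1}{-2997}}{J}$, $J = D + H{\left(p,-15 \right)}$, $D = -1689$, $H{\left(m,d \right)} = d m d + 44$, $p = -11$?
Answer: $- \frac{410559367}{10804185} \approx -38.0$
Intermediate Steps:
$H{\left(m,d \right)} = 44 + m d^{2}$ ($H{\left(m,d \right)} = m d^{2} + 44 = 44 + m d^{2}$)
$q{\left(T,x \right)} = 7 + T$
$J = -4120$ ($J = -1689 + \left(44 - 11 \left(-15\right)^{2}\right) = -1689 + \left(44 - 2475\right) = -1689 - 2431 = -4120$)
$M = \frac{337}{10804185}$ ($M = \frac{\frac{2696}{-2997} \frac{1}{-4120}}{7} = \frac{2696 \left(- \frac{1}{2997}\right) \left(- \frac{1}{4120}\right)}{7} = \frac{\left(- \frac{2696}{2997}\right) \left(- \frac{1}{4120}\right)}{7} = \frac{1}{7} \cdot \frac{337}{1543455} = \frac{337}{10804185} \approx 3.1192 \cdot 10^{-5}$)
$q{\left(-45,8 \right)} - M = \left(7 - 45\right) - \frac{337}{10804185} = -38 - \frac{337}{10804185} = - \frac{410559367}{10804185}$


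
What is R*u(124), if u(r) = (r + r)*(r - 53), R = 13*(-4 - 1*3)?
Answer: -1602328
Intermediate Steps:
R = -91 (R = 13*(-4 - 3) = 13*(-7) = -91)
u(r) = 2*r*(-53 + r) (u(r) = (2*r)*(-53 + r) = 2*r*(-53 + r))
R*u(124) = -182*124*(-53 + 124) = -182*124*71 = -91*17608 = -1602328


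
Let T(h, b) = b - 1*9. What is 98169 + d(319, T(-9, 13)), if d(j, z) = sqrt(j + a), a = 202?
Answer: 98169 + sqrt(521) ≈ 98192.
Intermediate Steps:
T(h, b) = -9 + b (T(h, b) = b - 9 = -9 + b)
d(j, z) = sqrt(202 + j) (d(j, z) = sqrt(j + 202) = sqrt(202 + j))
98169 + d(319, T(-9, 13)) = 98169 + sqrt(202 + 319) = 98169 + sqrt(521)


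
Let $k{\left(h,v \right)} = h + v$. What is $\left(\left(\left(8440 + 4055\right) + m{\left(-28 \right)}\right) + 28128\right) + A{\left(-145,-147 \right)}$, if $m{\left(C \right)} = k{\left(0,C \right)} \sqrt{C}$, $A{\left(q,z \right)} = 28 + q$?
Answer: $40506 - 56 i \sqrt{7} \approx 40506.0 - 148.16 i$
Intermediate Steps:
$m{\left(C \right)} = C^{\frac{3}{2}}$ ($m{\left(C \right)} = \left(0 + C\right) \sqrt{C} = C \sqrt{C} = C^{\frac{3}{2}}$)
$\left(\left(\left(8440 + 4055\right) + m{\left(-28 \right)}\right) + 28128\right) + A{\left(-145,-147 \right)} = \left(\left(\left(8440 + 4055\right) + \left(-28\right)^{\frac{3}{2}}\right) + 28128\right) + \left(28 - 145\right) = \left(\left(12495 - 56 i \sqrt{7}\right) + 28128\right) - 117 = \left(40623 - 56 i \sqrt{7}\right) - 117 = 40506 - 56 i \sqrt{7}$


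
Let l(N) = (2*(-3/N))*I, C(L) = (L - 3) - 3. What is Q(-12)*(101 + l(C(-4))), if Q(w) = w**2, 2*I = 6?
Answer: 74016/5 ≈ 14803.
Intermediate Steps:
I = 3 (I = (1/2)*6 = 3)
C(L) = -6 + L (C(L) = (-3 + L) - 3 = -6 + L)
l(N) = -18/N (l(N) = (2*(-3/N))*3 = -6/N*3 = -18/N)
Q(-12)*(101 + l(C(-4))) = (-12)**2*(101 - 18/(-6 - 4)) = 144*(101 - 18/(-10)) = 144*(101 - 18*(-1/10)) = 144*(101 + 9/5) = 144*(514/5) = 74016/5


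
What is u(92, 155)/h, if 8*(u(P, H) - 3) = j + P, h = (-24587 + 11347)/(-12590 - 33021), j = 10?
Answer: 2873493/52960 ≈ 54.258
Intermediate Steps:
h = 13240/45611 (h = -13240/(-45611) = -13240*(-1/45611) = 13240/45611 ≈ 0.29028)
u(P, H) = 17/4 + P/8 (u(P, H) = 3 + (10 + P)/8 = 3 + (5/4 + P/8) = 17/4 + P/8)
u(92, 155)/h = (17/4 + (⅛)*92)/(13240/45611) = (17/4 + 23/2)*(45611/13240) = (63/4)*(45611/13240) = 2873493/52960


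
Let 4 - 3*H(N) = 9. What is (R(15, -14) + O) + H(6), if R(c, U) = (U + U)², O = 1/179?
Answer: 420116/537 ≈ 782.34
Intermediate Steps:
H(N) = -5/3 (H(N) = 4/3 - ⅓*9 = 4/3 - 3 = -5/3)
O = 1/179 ≈ 0.0055866
R(c, U) = 4*U² (R(c, U) = (2*U)² = 4*U²)
(R(15, -14) + O) + H(6) = (4*(-14)² + 1/179) - 5/3 = (4*196 + 1/179) - 5/3 = (784 + 1/179) - 5/3 = 140337/179 - 5/3 = 420116/537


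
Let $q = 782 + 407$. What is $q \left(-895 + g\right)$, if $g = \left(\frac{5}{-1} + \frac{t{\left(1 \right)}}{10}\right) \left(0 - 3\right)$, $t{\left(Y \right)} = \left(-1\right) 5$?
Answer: $- \frac{2089073}{2} \approx -1.0445 \cdot 10^{6}$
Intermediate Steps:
$q = 1189$
$t{\left(Y \right)} = -5$
$g = \frac{33}{2}$ ($g = \left(\frac{5}{-1} - \frac{5}{10}\right) \left(0 - 3\right) = \left(5 \left(-1\right) - \frac{1}{2}\right) \left(-3\right) = \left(-5 - \frac{1}{2}\right) \left(-3\right) = \left(- \frac{11}{2}\right) \left(-3\right) = \frac{33}{2} \approx 16.5$)
$q \left(-895 + g\right) = 1189 \left(-895 + \frac{33}{2}\right) = 1189 \left(- \frac{1757}{2}\right) = - \frac{2089073}{2}$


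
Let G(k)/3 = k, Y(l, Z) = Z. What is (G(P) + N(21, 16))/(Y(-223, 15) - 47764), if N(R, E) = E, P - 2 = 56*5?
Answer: -862/47749 ≈ -0.018053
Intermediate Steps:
P = 282 (P = 2 + 56*5 = 2 + 280 = 282)
G(k) = 3*k
(G(P) + N(21, 16))/(Y(-223, 15) - 47764) = (3*282 + 16)/(15 - 47764) = (846 + 16)/(-47749) = 862*(-1/47749) = -862/47749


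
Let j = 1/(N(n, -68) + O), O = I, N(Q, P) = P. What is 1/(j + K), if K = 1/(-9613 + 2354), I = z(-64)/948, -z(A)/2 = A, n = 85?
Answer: -116753756/1736467 ≈ -67.236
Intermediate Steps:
z(A) = -2*A
I = 32/237 (I = -2*(-64)/948 = 128*(1/948) = 32/237 ≈ 0.13502)
O = 32/237 ≈ 0.13502
j = -237/16084 (j = 1/(-68 + 32/237) = 1/(-16084/237) = -237/16084 ≈ -0.014735)
K = -1/7259 (K = 1/(-7259) = -1/7259 ≈ -0.00013776)
1/(j + K) = 1/(-237/16084 - 1/7259) = 1/(-1736467/116753756) = -116753756/1736467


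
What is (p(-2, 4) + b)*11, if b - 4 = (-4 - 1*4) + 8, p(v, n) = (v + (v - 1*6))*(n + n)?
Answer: -836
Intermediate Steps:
p(v, n) = 2*n*(-6 + 2*v) (p(v, n) = (v + (v - 6))*(2*n) = (v + (-6 + v))*(2*n) = (-6 + 2*v)*(2*n) = 2*n*(-6 + 2*v))
b = 4 (b = 4 + ((-4 - 1*4) + 8) = 4 + ((-4 - 4) + 8) = 4 + (-8 + 8) = 4 + 0 = 4)
(p(-2, 4) + b)*11 = (4*4*(-3 - 2) + 4)*11 = (4*4*(-5) + 4)*11 = (-80 + 4)*11 = -76*11 = -836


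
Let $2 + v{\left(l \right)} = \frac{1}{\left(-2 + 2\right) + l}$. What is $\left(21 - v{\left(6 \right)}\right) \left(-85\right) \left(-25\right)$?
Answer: $\frac{291125}{6} \approx 48521.0$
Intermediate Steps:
$v{\left(l \right)} = -2 + \frac{1}{l}$ ($v{\left(l \right)} = -2 + \frac{1}{\left(-2 + 2\right) + l} = -2 + \frac{1}{0 + l} = -2 + \frac{1}{l}$)
$\left(21 - v{\left(6 \right)}\right) \left(-85\right) \left(-25\right) = \left(21 - \left(-2 + \frac{1}{6}\right)\right) \left(-85\right) \left(-25\right) = \left(21 - - \frac{11}{6}\right) \left(-85\right) \left(-25\right) = \left(21 + \frac{11}{6}\right) \left(-85\right) \left(-25\right) = \frac{137}{6} \left(-85\right) \left(-25\right) = \left(- \frac{11645}{6}\right) \left(-25\right) = \frac{291125}{6}$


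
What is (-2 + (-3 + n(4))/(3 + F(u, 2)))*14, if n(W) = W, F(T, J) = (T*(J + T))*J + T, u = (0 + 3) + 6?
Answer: -419/15 ≈ -27.933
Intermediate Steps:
u = 9 (u = 3 + 6 = 9)
F(T, J) = T + J*T*(J + T) (F(T, J) = J*T*(J + T) + T = T + J*T*(J + T))
(-2 + (-3 + n(4))/(3 + F(u, 2)))*14 = (-2 + (-3 + 4)/(3 + 9*(1 + 2² + 2*9)))*14 = (-2 + 1/(3 + 9*(1 + 4 + 18)))*14 = (-2 + 1/(3 + 9*23))*14 = (-2 + 1/(3 + 207))*14 = (-2 + 1/210)*14 = -419/210*14 = -419/15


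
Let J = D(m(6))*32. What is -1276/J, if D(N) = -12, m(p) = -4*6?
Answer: 319/96 ≈ 3.3229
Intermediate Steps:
m(p) = -24
J = -384 (J = -12*32 = -384)
-1276/J = -1276/(-384) = -1276*(-1/384) = 319/96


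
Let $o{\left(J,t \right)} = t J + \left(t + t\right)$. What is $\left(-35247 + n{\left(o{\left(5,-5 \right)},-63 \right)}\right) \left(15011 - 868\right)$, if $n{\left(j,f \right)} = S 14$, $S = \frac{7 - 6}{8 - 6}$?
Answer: $-498399320$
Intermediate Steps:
$S = \frac{1}{2}$ ($S = 1 \frac{1}{8 - 6} = 1 \cdot \frac{1}{2} = \frac{1}{2} \approx 0.5$)
$o{\left(J,t \right)} = 2 t + J t$ ($o{\left(J,t \right)} = J t + 2 t = 2 t + J t$)
$n{\left(j,f \right)} = 7$ ($n{\left(j,f \right)} = \frac{1}{2} \cdot 14 = 7$)
$\left(-35247 + n{\left(o{\left(5,-5 \right)},-63 \right)}\right) \left(15011 - 868\right) = \left(-35247 + 7\right) \left(15011 - 868\right) = \left(-35240\right) 14143 = -498399320$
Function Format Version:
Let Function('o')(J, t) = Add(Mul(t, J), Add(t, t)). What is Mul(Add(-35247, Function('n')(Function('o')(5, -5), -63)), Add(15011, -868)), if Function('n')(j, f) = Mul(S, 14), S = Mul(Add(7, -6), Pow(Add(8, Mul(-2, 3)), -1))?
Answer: -498399320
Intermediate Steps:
S = Rational(1, 2) (S = Mul(1, Pow(Add(8, -6), -1)) = Mul(1, Pow(2, -1)) = Mul(1, Rational(1, 2)) = Rational(1, 2) ≈ 0.50000)
Function('o')(J, t) = Add(Mul(2, t), Mul(J, t)) (Function('o')(J, t) = Add(Mul(J, t), Mul(2, t)) = Add(Mul(2, t), Mul(J, t)))
Function('n')(j, f) = 7 (Function('n')(j, f) = Mul(Rational(1, 2), 14) = 7)
Mul(Add(-35247, Function('n')(Function('o')(5, -5), -63)), Add(15011, -868)) = Mul(Add(-35247, 7), Add(15011, -868)) = Mul(-35240, 14143) = -498399320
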